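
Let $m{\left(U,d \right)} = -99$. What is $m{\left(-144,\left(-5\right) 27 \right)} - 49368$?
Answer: $-49467$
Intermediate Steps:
$m{\left(-144,\left(-5\right) 27 \right)} - 49368 = -99 - 49368 = -49467$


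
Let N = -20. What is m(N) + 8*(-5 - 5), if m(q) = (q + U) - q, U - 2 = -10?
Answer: -88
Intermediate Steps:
U = -8 (U = 2 - 10 = -8)
m(q) = -8 (m(q) = (q - 8) - q = (-8 + q) - q = -8)
m(N) + 8*(-5 - 5) = -8 + 8*(-5 - 5) = -8 + 8*(-10) = -8 - 80 = -88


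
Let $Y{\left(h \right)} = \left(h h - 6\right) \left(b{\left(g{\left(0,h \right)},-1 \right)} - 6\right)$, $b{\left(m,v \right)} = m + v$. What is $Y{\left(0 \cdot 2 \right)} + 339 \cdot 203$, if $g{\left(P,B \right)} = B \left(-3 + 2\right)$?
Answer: $68859$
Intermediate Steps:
$g{\left(P,B \right)} = - B$ ($g{\left(P,B \right)} = B \left(-1\right) = - B$)
$Y{\left(h \right)} = \left(-7 - h\right) \left(-6 + h^{2}\right)$ ($Y{\left(h \right)} = \left(h h - 6\right) \left(\left(- h - 1\right) - 6\right) = \left(h^{2} - 6\right) \left(\left(-1 - h\right) - 6\right) = \left(-6 + h^{2}\right) \left(-7 - h\right) = \left(-7 - h\right) \left(-6 + h^{2}\right)$)
$Y{\left(0 \cdot 2 \right)} + 339 \cdot 203 = \left(42 - \left(0 \cdot 2\right)^{3} - 7 \left(0 \cdot 2\right)^{2} + 6 \cdot 0 \cdot 2\right) + 339 \cdot 203 = \left(42 - 0^{3} - 7 \cdot 0^{2} + 6 \cdot 0\right) + 68817 = \left(42 - 0 - 0 + 0\right) + 68817 = \left(42 + 0 + 0 + 0\right) + 68817 = 42 + 68817 = 68859$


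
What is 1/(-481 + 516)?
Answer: 1/35 ≈ 0.028571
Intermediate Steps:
1/(-481 + 516) = 1/35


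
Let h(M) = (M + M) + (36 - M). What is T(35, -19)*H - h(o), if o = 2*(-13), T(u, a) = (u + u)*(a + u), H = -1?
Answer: -1130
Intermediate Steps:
T(u, a) = 2*u*(a + u) (T(u, a) = (2*u)*(a + u) = 2*u*(a + u))
o = -26
h(M) = 36 + M (h(M) = 2*M + (36 - M) = 36 + M)
T(35, -19)*H - h(o) = (2*35*(-19 + 35))*(-1) - (36 - 26) = (2*35*16)*(-1) - 1*10 = 1120*(-1) - 10 = -1120 - 10 = -1130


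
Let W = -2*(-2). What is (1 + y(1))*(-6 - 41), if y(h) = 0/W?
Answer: -47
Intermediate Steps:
W = 4
y(h) = 0 (y(h) = 0/4 = 0*(¼) = 0)
(1 + y(1))*(-6 - 41) = (1 + 0)*(-6 - 41) = 1*(-47) = -47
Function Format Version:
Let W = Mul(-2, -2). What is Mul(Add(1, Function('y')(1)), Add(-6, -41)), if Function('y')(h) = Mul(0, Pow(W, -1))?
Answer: -47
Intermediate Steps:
W = 4
Function('y')(h) = 0 (Function('y')(h) = Mul(0, Pow(4, -1)) = Mul(0, Rational(1, 4)) = 0)
Mul(Add(1, Function('y')(1)), Add(-6, -41)) = Mul(Add(1, 0), Add(-6, -41)) = Mul(1, -47) = -47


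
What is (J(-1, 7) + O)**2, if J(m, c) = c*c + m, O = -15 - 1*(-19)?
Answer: 2704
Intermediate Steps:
O = 4 (O = -15 + 19 = 4)
J(m, c) = m + c**2 (J(m, c) = c**2 + m = m + c**2)
(J(-1, 7) + O)**2 = ((-1 + 7**2) + 4)**2 = ((-1 + 49) + 4)**2 = (48 + 4)**2 = 52**2 = 2704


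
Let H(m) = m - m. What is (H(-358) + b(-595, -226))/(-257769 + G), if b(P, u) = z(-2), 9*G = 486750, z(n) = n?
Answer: 6/611057 ≈ 9.8191e-6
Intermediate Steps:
G = 162250/3 (G = (⅑)*486750 = 162250/3 ≈ 54083.)
b(P, u) = -2
H(m) = 0
(H(-358) + b(-595, -226))/(-257769 + G) = (0 - 2)/(-257769 + 162250/3) = -2/(-611057/3) = -2*(-3/611057) = 6/611057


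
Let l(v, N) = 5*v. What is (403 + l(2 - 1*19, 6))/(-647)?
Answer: -318/647 ≈ -0.49150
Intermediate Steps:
(403 + l(2 - 1*19, 6))/(-647) = (403 + 5*(2 - 1*19))/(-647) = -(403 + 5*(2 - 19))/647 = -(403 + 5*(-17))/647 = -(403 - 85)/647 = -1/647*318 = -318/647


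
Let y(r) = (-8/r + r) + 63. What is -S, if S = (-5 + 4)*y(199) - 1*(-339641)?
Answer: -67536429/199 ≈ -3.3938e+5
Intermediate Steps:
y(r) = 63 + r - 8/r (y(r) = (r - 8/r) + 63 = 63 + r - 8/r)
S = 67536429/199 (S = (-5 + 4)*(63 + 199 - 8/199) - 1*(-339641) = -(63 + 199 - 8*1/199) + 339641 = -(63 + 199 - 8/199) + 339641 = -1*52130/199 + 339641 = -52130/199 + 339641 = 67536429/199 ≈ 3.3938e+5)
-S = -1*67536429/199 = -67536429/199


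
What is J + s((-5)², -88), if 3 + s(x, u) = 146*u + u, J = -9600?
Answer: -22539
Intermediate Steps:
s(x, u) = -3 + 147*u (s(x, u) = -3 + (146*u + u) = -3 + 147*u)
J + s((-5)², -88) = -9600 + (-3 + 147*(-88)) = -9600 + (-3 - 12936) = -9600 - 12939 = -22539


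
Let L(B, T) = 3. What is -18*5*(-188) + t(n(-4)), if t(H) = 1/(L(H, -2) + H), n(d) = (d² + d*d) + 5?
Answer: 676801/40 ≈ 16920.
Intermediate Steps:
n(d) = 5 + 2*d² (n(d) = (d² + d²) + 5 = 2*d² + 5 = 5 + 2*d²)
t(H) = 1/(3 + H)
-18*5*(-188) + t(n(-4)) = -18*5*(-188) + 1/(3 + (5 + 2*(-4)²)) = -90*(-188) + 1/(3 + (5 + 2*16)) = 16920 + 1/(3 + (5 + 32)) = 16920 + 1/(3 + 37) = 16920 + 1/40 = 676801/40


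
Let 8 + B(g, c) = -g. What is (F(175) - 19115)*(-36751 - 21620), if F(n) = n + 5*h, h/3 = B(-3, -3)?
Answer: 1109924565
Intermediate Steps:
B(g, c) = -8 - g
h = -15 (h = 3*(-8 - 1*(-3)) = 3*(-8 + 3) = 3*(-5) = -15)
F(n) = -75 + n (F(n) = n + 5*(-15) = n - 75 = -75 + n)
(F(175) - 19115)*(-36751 - 21620) = ((-75 + 175) - 19115)*(-36751 - 21620) = (100 - 19115)*(-58371) = -19015*(-58371) = 1109924565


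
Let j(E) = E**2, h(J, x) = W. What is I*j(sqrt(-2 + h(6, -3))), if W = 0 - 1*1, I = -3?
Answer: 9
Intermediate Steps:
W = -1 (W = 0 - 1 = -1)
h(J, x) = -1
I*j(sqrt(-2 + h(6, -3))) = -3*(sqrt(-2 - 1))**2 = -3*(sqrt(-3))**2 = -3*(I*sqrt(3))**2 = -3*(-3) = 9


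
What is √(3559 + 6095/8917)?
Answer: √283040721066/8917 ≈ 59.663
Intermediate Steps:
√(3559 + 6095/8917) = √(31741698/8917) = √283040721066/8917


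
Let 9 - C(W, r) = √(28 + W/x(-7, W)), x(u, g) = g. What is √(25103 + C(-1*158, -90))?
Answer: √(25112 - √29) ≈ 158.45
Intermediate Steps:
C(W, r) = 9 - √29 (C(W, r) = 9 - √(28 + W/W) = 9 - √(28 + 1) = 9 - √29)
√(25103 + C(-1*158, -90)) = √(25103 + (9 - √29)) = √(25112 - √29)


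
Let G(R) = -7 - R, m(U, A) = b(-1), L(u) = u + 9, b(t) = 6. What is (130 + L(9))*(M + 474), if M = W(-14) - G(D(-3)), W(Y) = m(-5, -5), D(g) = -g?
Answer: 72520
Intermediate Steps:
L(u) = 9 + u
m(U, A) = 6
W(Y) = 6
M = 16 (M = 6 - (-7 - (-1)*(-3)) = 6 - (-7 - 1*3) = 6 - (-7 - 3) = 6 - 1*(-10) = 6 + 10 = 16)
(130 + L(9))*(M + 474) = (130 + (9 + 9))*(16 + 474) = (130 + 18)*490 = 148*490 = 72520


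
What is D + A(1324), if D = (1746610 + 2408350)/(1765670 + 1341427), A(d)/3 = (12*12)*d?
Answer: 1777164211856/3107097 ≈ 5.7197e+5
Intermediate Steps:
A(d) = 432*d (A(d) = 3*((12*12)*d) = 3*(144*d) = 432*d)
D = 4154960/3107097 ≈ 1.3372
D + A(1324) = 4154960/3107097 + 432*1324 = 4154960/3107097 + 571968 = 1777164211856/3107097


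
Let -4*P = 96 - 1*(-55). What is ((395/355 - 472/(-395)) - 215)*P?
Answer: 450354329/56090 ≈ 8029.1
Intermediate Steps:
P = -151/4 (P = -(96 - 1*(-55))/4 = -(96 + 55)/4 = -1/4*151 = -151/4 ≈ -37.750)
((395/355 - 472/(-395)) - 215)*P = ((395/355 - 472/(-395)) - 215)*(-151/4) = ((395*(1/355) - 472*(-1/395)) - 215)*(-151/4) = ((79/71 + 472/395) - 215)*(-151/4) = (64717/28045 - 215)*(-151/4) = -5964958/28045*(-151/4) = 450354329/56090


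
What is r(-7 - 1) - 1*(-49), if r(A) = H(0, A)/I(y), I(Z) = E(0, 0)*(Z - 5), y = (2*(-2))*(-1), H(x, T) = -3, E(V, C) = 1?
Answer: 52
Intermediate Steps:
y = 4 (y = -4*(-1) = 4)
I(Z) = -5 + Z (I(Z) = 1*(Z - 5) = 1*(-5 + Z) = -5 + Z)
r(A) = 3 (r(A) = -3/(-5 + 4) = -3/(-1) = -3*(-1) = 3)
r(-7 - 1) - 1*(-49) = 3 - 1*(-49) = 3 + 49 = 52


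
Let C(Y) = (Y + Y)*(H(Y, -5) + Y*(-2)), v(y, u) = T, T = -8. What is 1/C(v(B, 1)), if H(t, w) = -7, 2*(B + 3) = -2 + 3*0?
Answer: -1/144 ≈ -0.0069444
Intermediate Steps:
B = -4 (B = -3 + (-2 + 3*0)/2 = -3 + (-2 + 0)/2 = -3 + (½)*(-2) = -3 - 1 = -4)
v(y, u) = -8
C(Y) = 2*Y*(-7 - 2*Y) (C(Y) = (Y + Y)*(-7 + Y*(-2)) = (2*Y)*(-7 - 2*Y) = 2*Y*(-7 - 2*Y))
1/C(v(B, 1)) = 1/(-2*(-8)*(7 + 2*(-8))) = 1/(-2*(-8)*(7 - 16)) = 1/(-2*(-8)*(-9)) = 1/(-144) = -1/144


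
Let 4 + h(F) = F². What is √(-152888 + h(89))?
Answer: I*√144971 ≈ 380.75*I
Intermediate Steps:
h(F) = -4 + F²
√(-152888 + h(89)) = √(-152888 + (-4 + 89²)) = √(-152888 + (-4 + 7921)) = √(-152888 + 7917) = √(-144971) = I*√144971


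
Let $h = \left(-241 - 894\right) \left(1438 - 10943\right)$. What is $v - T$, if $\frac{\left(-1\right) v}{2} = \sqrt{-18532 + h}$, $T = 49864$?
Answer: $-49864 - 6 \sqrt{1196627} \approx -56427.0$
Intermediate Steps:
$h = 10788175$ ($h = \left(-1135\right) \left(-9505\right) = 10788175$)
$v = - 6 \sqrt{1196627}$ ($v = - 2 \sqrt{-18532 + 10788175} = - 2 \sqrt{10769643} = - 2 \cdot 3 \sqrt{1196627} = - 6 \sqrt{1196627} \approx -6563.4$)
$v - T = - 6 \sqrt{1196627} - 49864 = -49864 - 6 \sqrt{1196627}$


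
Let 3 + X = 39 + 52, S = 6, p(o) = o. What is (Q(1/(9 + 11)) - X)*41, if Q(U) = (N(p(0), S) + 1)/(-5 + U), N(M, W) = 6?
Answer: -362932/99 ≈ -3666.0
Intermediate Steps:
X = 88 (X = -3 + (39 + 52) = -3 + 91 = 88)
Q(U) = 7/(-5 + U) (Q(U) = (6 + 1)/(-5 + U) = 7/(-5 + U))
(Q(1/(9 + 11)) - X)*41 = (7/(-5 + 1/(9 + 11)) - 1*88)*41 = (7/(-5 + 1/20) - 88)*41 = (7/(-99/20) - 88)*41 = (7*(-20/99) - 88)*41 = (-140/99 - 88)*41 = -8852/99*41 = -362932/99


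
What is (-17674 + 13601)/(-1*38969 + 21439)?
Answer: 4073/17530 ≈ 0.23234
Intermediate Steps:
(-17674 + 13601)/(-1*38969 + 21439) = -4073/(-38969 + 21439) = -4073/(-17530) = -4073*(-1/17530) = 4073/17530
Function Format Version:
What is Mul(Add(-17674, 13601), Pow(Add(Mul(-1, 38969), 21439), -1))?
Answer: Rational(4073, 17530) ≈ 0.23234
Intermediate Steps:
Mul(Add(-17674, 13601), Pow(Add(Mul(-1, 38969), 21439), -1)) = Mul(-4073, Pow(Add(-38969, 21439), -1)) = Mul(-4073, Pow(-17530, -1)) = Mul(-4073, Rational(-1, 17530)) = Rational(4073, 17530)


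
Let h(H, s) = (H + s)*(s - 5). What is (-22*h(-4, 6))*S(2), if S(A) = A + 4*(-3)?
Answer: 440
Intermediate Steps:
h(H, s) = (-5 + s)*(H + s) (h(H, s) = (H + s)*(-5 + s) = (-5 + s)*(H + s))
S(A) = -12 + A (S(A) = A - 12 = -12 + A)
(-22*h(-4, 6))*S(2) = (-22*(6² - 5*(-4) - 5*6 - 4*6))*(-12 + 2) = -22*(36 + 20 - 30 - 24)*(-10) = -22*2*(-10) = -44*(-10) = 440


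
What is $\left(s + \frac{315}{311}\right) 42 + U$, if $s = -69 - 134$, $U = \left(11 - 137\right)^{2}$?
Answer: $\frac{2299080}{311} \approx 7392.5$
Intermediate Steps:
$U = 15876$ ($U = \left(-126\right)^{2} = 15876$)
$s = -203$
$\left(s + \frac{315}{311}\right) 42 + U = \left(-203 + \frac{315}{311}\right) 42 + 15876 = \left(- \frac{62818}{311}\right) 42 + 15876 = - \frac{2638356}{311} + 15876 = \frac{2299080}{311}$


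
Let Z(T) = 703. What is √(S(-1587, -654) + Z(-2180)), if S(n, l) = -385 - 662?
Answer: 2*I*√86 ≈ 18.547*I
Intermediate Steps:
S(n, l) = -1047
√(S(-1587, -654) + Z(-2180)) = √(-1047 + 703) = √(-344) = 2*I*√86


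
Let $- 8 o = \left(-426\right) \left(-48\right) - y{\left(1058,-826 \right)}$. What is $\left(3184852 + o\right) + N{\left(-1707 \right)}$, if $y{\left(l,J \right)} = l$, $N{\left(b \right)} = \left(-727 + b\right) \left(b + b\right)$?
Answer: $\frac{45968417}{4} \approx 1.1492 \cdot 10^{7}$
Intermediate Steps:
$N{\left(b \right)} = 2 b \left(-727 + b\right)$ ($N{\left(b \right)} = \left(-727 + b\right) 2 b = 2 b \left(-727 + b\right)$)
$o = - \frac{9695}{4}$ ($o = - \frac{\left(-426\right) \left(-48\right) - 1058}{8} = - \frac{20448 - 1058}{8} = \left(- \frac{1}{8}\right) 19390 = - \frac{9695}{4} \approx -2423.8$)
$\left(3184852 + o\right) + N{\left(-1707 \right)} = \left(3184852 - \frac{9695}{4}\right) + 2 \left(-1707\right) \left(-727 - 1707\right) = \frac{12729713}{4} + 2 \left(-1707\right) \left(-2434\right) = \frac{12729713}{4} + 8309676 = \frac{45968417}{4}$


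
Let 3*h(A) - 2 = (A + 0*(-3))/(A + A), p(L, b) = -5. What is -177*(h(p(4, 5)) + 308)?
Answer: -109327/2 ≈ -54664.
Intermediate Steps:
h(A) = ⅚ (h(A) = ⅔ + ((A + 0*(-3))/(A + A))/3 = ⅔ + ((A + 0)/((2*A)))/3 = ⅔ + (A*(1/(2*A)))/3 = ⅔ + (⅓)*(½) = ⅔ + ⅙ = ⅚)
-177*(h(p(4, 5)) + 308) = -177*(⅚ + 308) = -177*1853/6 = -109327/2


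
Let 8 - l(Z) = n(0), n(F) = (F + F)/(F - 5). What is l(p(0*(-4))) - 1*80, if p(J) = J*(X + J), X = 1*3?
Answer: -72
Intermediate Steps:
X = 3
n(F) = 2*F/(-5 + F) (n(F) = (2*F)/(-5 + F) = 2*F/(-5 + F))
p(J) = J*(3 + J)
l(Z) = 8 (l(Z) = 8 - 2*0/(-5 + 0) = 8 - 2*0/(-5) = 8 - 2*0*(-1)/5 = 8 - 1*0 = 8 + 0 = 8)
l(p(0*(-4))) - 1*80 = 8 - 1*80 = 8 - 80 = -72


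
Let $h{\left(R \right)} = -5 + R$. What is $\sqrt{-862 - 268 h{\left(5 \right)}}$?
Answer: $i \sqrt{862} \approx 29.36 i$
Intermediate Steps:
$\sqrt{-862 - 268 h{\left(5 \right)}} = \sqrt{-862 - 268 \left(-5 + 5\right)} = \sqrt{-862 - 0} = \sqrt{-862 + 0} = \sqrt{-862} = i \sqrt{862}$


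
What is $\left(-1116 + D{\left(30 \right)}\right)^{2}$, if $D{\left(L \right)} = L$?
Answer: $1179396$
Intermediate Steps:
$\left(-1116 + D{\left(30 \right)}\right)^{2} = \left(-1116 + 30\right)^{2} = \left(-1086\right)^{2} = 1179396$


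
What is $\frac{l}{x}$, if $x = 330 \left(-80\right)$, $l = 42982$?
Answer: $- \frac{21491}{13200} \approx -1.6281$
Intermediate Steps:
$x = -26400$
$\frac{l}{x} = \frac{42982}{-26400} = 42982 \left(- \frac{1}{26400}\right) = - \frac{21491}{13200}$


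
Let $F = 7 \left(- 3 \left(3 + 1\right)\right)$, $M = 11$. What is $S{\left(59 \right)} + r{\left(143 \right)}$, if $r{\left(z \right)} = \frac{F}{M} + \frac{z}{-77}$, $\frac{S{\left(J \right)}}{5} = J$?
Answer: $\frac{21984}{77} \approx 285.51$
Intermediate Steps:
$S{\left(J \right)} = 5 J$
$F = -84$ ($F = 7 \left(\left(-3\right) 4\right) = 7 \left(-12\right) = -84$)
$r{\left(z \right)} = - \frac{84}{11} - \frac{z}{77}$ ($r{\left(z \right)} = - \frac{84}{11} + \frac{z}{-77} = \left(-84\right) \frac{1}{11} + z \left(- \frac{1}{77}\right) = - \frac{84}{11} - \frac{z}{77}$)
$S{\left(59 \right)} + r{\left(143 \right)} = 5 \cdot 59 - \frac{731}{77} = 295 - \frac{731}{77} = \frac{21984}{77}$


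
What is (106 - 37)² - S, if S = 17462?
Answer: -12701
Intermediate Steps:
(106 - 37)² - S = (106 - 37)² - 1*17462 = 69² - 17462 = 4761 - 17462 = -12701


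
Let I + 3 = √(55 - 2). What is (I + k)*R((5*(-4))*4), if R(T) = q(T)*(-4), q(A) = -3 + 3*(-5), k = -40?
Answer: -3096 + 72*√53 ≈ -2571.8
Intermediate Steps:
q(A) = -18 (q(A) = -3 - 15 = -18)
R(T) = 72 (R(T) = -18*(-4) = 72)
I = -3 + √53 (I = -3 + √(55 - 2) = -3 + √53 ≈ 4.2801)
(I + k)*R((5*(-4))*4) = ((-3 + √53) - 40)*72 = (-43 + √53)*72 = -3096 + 72*√53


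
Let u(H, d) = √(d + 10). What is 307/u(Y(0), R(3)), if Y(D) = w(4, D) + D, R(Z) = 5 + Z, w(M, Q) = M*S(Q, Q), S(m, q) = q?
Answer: 307*√2/6 ≈ 72.361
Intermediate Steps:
w(M, Q) = M*Q
Y(D) = 5*D (Y(D) = 4*D + D = 5*D)
u(H, d) = √(10 + d)
307/u(Y(0), R(3)) = 307/(√(10 + (5 + 3))) = 307/(√(10 + 8)) = 307/(√18) = 307/((3*√2)) = 307*(√2/6) = 307*√2/6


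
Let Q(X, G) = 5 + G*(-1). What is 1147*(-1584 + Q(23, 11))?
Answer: -1823730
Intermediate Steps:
Q(X, G) = 5 - G
1147*(-1584 + Q(23, 11)) = 1147*(-1584 + (5 - 1*11)) = 1147*(-1584 + (5 - 11)) = 1147*(-1584 - 6) = 1147*(-1590) = -1823730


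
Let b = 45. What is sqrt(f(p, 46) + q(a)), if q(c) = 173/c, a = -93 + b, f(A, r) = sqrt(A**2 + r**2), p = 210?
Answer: sqrt(-519 + 288*sqrt(11554))/12 ≈ 14.539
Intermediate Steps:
a = -48 (a = -93 + 45 = -48)
sqrt(f(p, 46) + q(a)) = sqrt(sqrt(210**2 + 46**2) + 173/(-48)) = sqrt(sqrt(44100 + 2116) + 173*(-1/48)) = sqrt(sqrt(46216) - 173/48) = sqrt(2*sqrt(11554) - 173/48) = sqrt(-173/48 + 2*sqrt(11554))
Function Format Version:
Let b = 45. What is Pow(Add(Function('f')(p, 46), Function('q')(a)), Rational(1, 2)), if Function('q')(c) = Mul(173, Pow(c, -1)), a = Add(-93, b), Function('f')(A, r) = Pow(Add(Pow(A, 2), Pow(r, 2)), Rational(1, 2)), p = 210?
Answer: Mul(Rational(1, 12), Pow(Add(-519, Mul(288, Pow(11554, Rational(1, 2)))), Rational(1, 2))) ≈ 14.539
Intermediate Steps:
a = -48 (a = Add(-93, 45) = -48)
Pow(Add(Function('f')(p, 46), Function('q')(a)), Rational(1, 2)) = Pow(Add(Pow(Add(Pow(210, 2), Pow(46, 2)), Rational(1, 2)), Mul(173, Pow(-48, -1))), Rational(1, 2)) = Pow(Add(Pow(Add(44100, 2116), Rational(1, 2)), Mul(173, Rational(-1, 48))), Rational(1, 2)) = Pow(Add(Pow(46216, Rational(1, 2)), Rational(-173, 48)), Rational(1, 2)) = Pow(Add(Mul(2, Pow(11554, Rational(1, 2))), Rational(-173, 48)), Rational(1, 2)) = Pow(Add(Rational(-173, 48), Mul(2, Pow(11554, Rational(1, 2)))), Rational(1, 2))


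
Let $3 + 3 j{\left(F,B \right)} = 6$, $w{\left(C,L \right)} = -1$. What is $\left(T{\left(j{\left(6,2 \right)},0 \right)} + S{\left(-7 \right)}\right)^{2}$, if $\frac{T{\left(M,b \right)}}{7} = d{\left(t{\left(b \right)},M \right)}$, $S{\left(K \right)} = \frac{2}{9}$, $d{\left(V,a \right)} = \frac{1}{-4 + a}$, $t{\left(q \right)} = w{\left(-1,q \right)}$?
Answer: $\frac{361}{81} \approx 4.4568$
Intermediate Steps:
$t{\left(q \right)} = -1$
$j{\left(F,B \right)} = 1$ ($j{\left(F,B \right)} = -1 + \frac{1}{3} \cdot 6 = -1 + 2 = 1$)
$S{\left(K \right)} = \frac{2}{9}$ ($S{\left(K \right)} = 2 \cdot \frac{1}{9} = \frac{2}{9}$)
$T{\left(M,b \right)} = \frac{7}{-4 + M}$
$\left(T{\left(j{\left(6,2 \right)},0 \right)} + S{\left(-7 \right)}\right)^{2} = \left(\frac{7}{-4 + 1} + \frac{2}{9}\right)^{2} = \left(\frac{7}{-3} + \frac{2}{9}\right)^{2} = \left(7 \left(- \frac{1}{3}\right) + \frac{2}{9}\right)^{2} = \left(- \frac{7}{3} + \frac{2}{9}\right)^{2} = \left(- \frac{19}{9}\right)^{2} = \frac{361}{81}$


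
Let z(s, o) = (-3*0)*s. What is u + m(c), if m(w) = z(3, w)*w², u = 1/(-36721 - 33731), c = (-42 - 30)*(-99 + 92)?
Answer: -1/70452 ≈ -1.4194e-5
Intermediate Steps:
z(s, o) = 0 (z(s, o) = 0*s = 0)
c = 504 (c = -72*(-7) = 504)
u = -1/70452 (u = 1/(-70452) = -1/70452 ≈ -1.4194e-5)
m(w) = 0 (m(w) = 0*w² = 0)
u + m(c) = -1/70452 + 0 = -1/70452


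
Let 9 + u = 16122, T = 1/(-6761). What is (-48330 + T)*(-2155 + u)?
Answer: -4560903950498/6761 ≈ -6.7459e+8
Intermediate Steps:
T = -1/6761 ≈ -0.00014791
u = 16113 (u = -9 + 16122 = 16113)
(-48330 + T)*(-2155 + u) = (-48330 - 1/6761)*(-2155 + 16113) = -326759131/6761*13958 = -4560903950498/6761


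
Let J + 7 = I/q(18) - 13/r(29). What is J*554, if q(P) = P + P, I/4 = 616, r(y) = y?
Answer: 8819680/261 ≈ 33792.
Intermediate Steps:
I = 2464 (I = 4*616 = 2464)
q(P) = 2*P
J = 15920/261 (J = -7 + (2464/((2*18)) - 13/29) = -7 + (2464/36 - 13*1/29) = -7 + (2464*(1/36) - 13/29) = -7 + (616/9 - 13/29) = -7 + 17747/261 = 15920/261 ≈ 60.996)
J*554 = (15920/261)*554 = 8819680/261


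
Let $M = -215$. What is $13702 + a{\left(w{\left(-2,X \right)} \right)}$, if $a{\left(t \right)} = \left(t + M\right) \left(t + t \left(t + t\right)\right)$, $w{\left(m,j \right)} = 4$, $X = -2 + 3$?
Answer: $6106$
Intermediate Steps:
$X = 1$
$a{\left(t \right)} = \left(-215 + t\right) \left(t + 2 t^{2}\right)$ ($a{\left(t \right)} = \left(t - 215\right) \left(t + t \left(t + t\right)\right) = \left(-215 + t\right) \left(t + t 2 t\right) = \left(-215 + t\right) \left(t + 2 t^{2}\right)$)
$13702 + a{\left(w{\left(-2,X \right)} \right)} = 13702 + 4 \left(-215 - 1716 + 2 \cdot 4^{2}\right) = 13702 + 4 \left(-215 - 1716 + 2 \cdot 16\right) = 13702 + 4 \left(-215 - 1716 + 32\right) = 13702 + 4 \left(-1899\right) = 13702 - 7596 = 6106$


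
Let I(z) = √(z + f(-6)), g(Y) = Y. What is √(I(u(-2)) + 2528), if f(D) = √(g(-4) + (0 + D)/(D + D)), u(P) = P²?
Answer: √(10112 + 2*√2*√(8 + I*√14))/2 ≈ 50.3 + 0.0045329*I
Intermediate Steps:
f(D) = I*√14/2 (f(D) = √(-4 + (0 + D)/(D + D)) = √(-4 + D/((2*D))) = √(-4 + D*(1/(2*D))) = √(-4 + ½) = √(-7/2) = I*√14/2)
I(z) = √(z + I*√14/2)
√(I(u(-2)) + 2528) = √(√(4*(-2)² + 2*I*√14)/2 + 2528) = √(√(4*4 + 2*I*√14)/2 + 2528) = √(√(16 + 2*I*√14)/2 + 2528) = √(2528 + √(16 + 2*I*√14)/2)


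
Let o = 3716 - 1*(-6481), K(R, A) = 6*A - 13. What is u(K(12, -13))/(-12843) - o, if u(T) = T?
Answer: -130959980/12843 ≈ -10197.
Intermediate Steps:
K(R, A) = -13 + 6*A
o = 10197 (o = 3716 + 6481 = 10197)
u(K(12, -13))/(-12843) - o = (-13 + 6*(-13))/(-12843) - 1*10197 = (-13 - 78)*(-1/12843) - 10197 = -91*(-1/12843) - 10197 = 91/12843 - 10197 = -130959980/12843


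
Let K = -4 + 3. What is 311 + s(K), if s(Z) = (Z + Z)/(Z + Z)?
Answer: 312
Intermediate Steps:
K = -1
s(Z) = 1 (s(Z) = (2*Z)/((2*Z)) = (2*Z)*(1/(2*Z)) = 1)
311 + s(K) = 311 + 1 = 312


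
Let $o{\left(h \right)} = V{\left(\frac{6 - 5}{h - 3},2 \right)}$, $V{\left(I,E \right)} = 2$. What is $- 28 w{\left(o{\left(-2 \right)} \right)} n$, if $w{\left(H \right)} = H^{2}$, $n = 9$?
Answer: $-1008$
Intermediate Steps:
$o{\left(h \right)} = 2$
$- 28 w{\left(o{\left(-2 \right)} \right)} n = - 28 \cdot 2^{2} \cdot 9 = \left(-28\right) 4 \cdot 9 = \left(-112\right) 9 = -1008$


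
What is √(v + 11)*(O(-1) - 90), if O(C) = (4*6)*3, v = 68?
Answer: -18*√79 ≈ -159.99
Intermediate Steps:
O(C) = 72 (O(C) = 24*3 = 72)
√(v + 11)*(O(-1) - 90) = √(68 + 11)*(72 - 90) = √79*(-18) = -18*√79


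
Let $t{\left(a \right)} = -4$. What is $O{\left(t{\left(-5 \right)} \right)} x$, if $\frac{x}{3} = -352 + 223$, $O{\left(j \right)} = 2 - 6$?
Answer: $1548$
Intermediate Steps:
$O{\left(j \right)} = -4$ ($O{\left(j \right)} = 2 - 6 = -4$)
$x = -387$ ($x = 3 \left(-352 + 223\right) = 3 \left(-129\right) = -387$)
$O{\left(t{\left(-5 \right)} \right)} x = \left(-4\right) \left(-387\right) = 1548$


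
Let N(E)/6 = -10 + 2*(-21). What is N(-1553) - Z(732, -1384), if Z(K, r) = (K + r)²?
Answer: -425416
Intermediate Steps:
N(E) = -312 (N(E) = 6*(-10 + 2*(-21)) = 6*(-10 - 42) = 6*(-52) = -312)
N(-1553) - Z(732, -1384) = -312 - (732 - 1384)² = -312 - 1*(-652)² = -312 - 1*425104 = -312 - 425104 = -425416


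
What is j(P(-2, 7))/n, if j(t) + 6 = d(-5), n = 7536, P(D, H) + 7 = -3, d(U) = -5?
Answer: -11/7536 ≈ -0.0014597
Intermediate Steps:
P(D, H) = -10 (P(D, H) = -7 - 3 = -10)
j(t) = -11 (j(t) = -6 - 5 = -11)
j(P(-2, 7))/n = -11/7536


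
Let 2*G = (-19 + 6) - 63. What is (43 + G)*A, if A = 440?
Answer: 2200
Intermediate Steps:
G = -38 (G = ((-19 + 6) - 63)/2 = (-13 - 63)/2 = (½)*(-76) = -38)
(43 + G)*A = (43 - 38)*440 = 5*440 = 2200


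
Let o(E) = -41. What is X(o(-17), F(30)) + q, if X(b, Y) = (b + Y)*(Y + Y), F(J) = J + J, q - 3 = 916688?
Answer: 918971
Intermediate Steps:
q = 916691 (q = 3 + 916688 = 916691)
F(J) = 2*J
X(b, Y) = 2*Y*(Y + b) (X(b, Y) = (Y + b)*(2*Y) = 2*Y*(Y + b))
X(o(-17), F(30)) + q = 2*(2*30)*(2*30 - 41) + 916691 = 2*60*(60 - 41) + 916691 = 2*60*19 + 916691 = 2280 + 916691 = 918971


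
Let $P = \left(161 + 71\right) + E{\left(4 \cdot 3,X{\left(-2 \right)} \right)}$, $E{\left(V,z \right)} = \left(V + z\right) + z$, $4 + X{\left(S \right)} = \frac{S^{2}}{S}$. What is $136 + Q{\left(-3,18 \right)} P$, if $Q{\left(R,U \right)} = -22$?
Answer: $-4968$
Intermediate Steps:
$X{\left(S \right)} = -4 + S$ ($X{\left(S \right)} = -4 + \frac{S^{2}}{S} = -4 + S$)
$E{\left(V,z \right)} = V + 2 z$
$P = 232$ ($P = \left(161 + 71\right) + \left(4 \cdot 3 + 2 \left(-4 - 2\right)\right) = 232 + \left(12 + 2 \left(-6\right)\right) = 232 + \left(12 - 12\right) = 232 + 0 = 232$)
$136 + Q{\left(-3,18 \right)} P = 136 - 5104 = -4968$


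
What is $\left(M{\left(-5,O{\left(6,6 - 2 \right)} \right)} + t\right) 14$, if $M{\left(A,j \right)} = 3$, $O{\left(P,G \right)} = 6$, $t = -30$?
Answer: $-378$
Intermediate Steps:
$\left(M{\left(-5,O{\left(6,6 - 2 \right)} \right)} + t\right) 14 = \left(3 - 30\right) 14 = \left(-27\right) 14 = -378$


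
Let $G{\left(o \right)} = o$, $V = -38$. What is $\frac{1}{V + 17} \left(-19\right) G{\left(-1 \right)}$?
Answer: $- \frac{19}{21} \approx -0.90476$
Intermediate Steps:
$\frac{1}{V + 17} \left(-19\right) G{\left(-1 \right)} = \frac{1}{-38 + 17} \left(-19\right) \left(-1\right) = \frac{1}{-21} \left(-19\right) \left(-1\right) = \left(- \frac{1}{21}\right) \left(-19\right) \left(-1\right) = \frac{19}{21} \left(-1\right) = - \frac{19}{21}$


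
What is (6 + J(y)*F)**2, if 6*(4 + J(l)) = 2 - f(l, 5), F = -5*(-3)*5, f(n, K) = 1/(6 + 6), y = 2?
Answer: 42003361/576 ≈ 72923.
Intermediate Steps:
f(n, K) = 1/12
F = 75 (F = 15*5 = 75)
J(l) = -265/72 (J(l) = -4 + (2 - 1*1/12)/6 = -4 + (2 - 1/12)/6 = -4 + (1/6)*(23/12) = -4 + 23/72 = -265/72)
(6 + J(y)*F)**2 = (6 - 265/72*75)**2 = (6 - 6625/24)**2 = (-6481/24)**2 = 42003361/576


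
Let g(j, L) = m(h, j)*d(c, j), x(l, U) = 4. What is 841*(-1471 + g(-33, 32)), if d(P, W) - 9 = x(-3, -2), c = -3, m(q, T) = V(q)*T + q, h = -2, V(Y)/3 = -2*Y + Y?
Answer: -3423711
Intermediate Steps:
V(Y) = -3*Y (V(Y) = 3*(-2*Y + Y) = 3*(-Y) = -3*Y)
m(q, T) = q - 3*T*q (m(q, T) = (-3*q)*T + q = -3*T*q + q = q - 3*T*q)
d(P, W) = 13 (d(P, W) = 9 + 4 = 13)
g(j, L) = -26 + 78*j (g(j, L) = -2*(1 - 3*j)*13 = (-2 + 6*j)*13 = -26 + 78*j)
841*(-1471 + g(-33, 32)) = 841*(-1471 + (-26 + 78*(-33))) = 841*(-1471 + (-26 - 2574)) = 841*(-1471 - 2600) = 841*(-4071) = -3423711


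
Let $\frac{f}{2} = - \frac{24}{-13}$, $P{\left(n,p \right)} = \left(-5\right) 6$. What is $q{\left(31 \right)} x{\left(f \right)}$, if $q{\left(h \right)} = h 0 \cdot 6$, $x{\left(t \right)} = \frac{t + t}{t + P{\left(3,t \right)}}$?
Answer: $0$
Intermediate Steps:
$P{\left(n,p \right)} = -30$
$f = \frac{48}{13}$ ($f = 2 \left(- \frac{24}{-13}\right) = 2 \left(\left(-24\right) \left(- \frac{1}{13}\right)\right) = 2 \cdot \frac{24}{13} = \frac{48}{13} \approx 3.6923$)
$x{\left(t \right)} = \frac{2 t}{-30 + t}$ ($x{\left(t \right)} = \frac{t + t}{t - 30} = \frac{2 t}{-30 + t}$)
$q{\left(h \right)} = 0$ ($q{\left(h \right)} = 0 \cdot 6 = 0$)
$q{\left(31 \right)} x{\left(f \right)} = 0 \cdot 2 \cdot \frac{48}{13} \frac{1}{-30 + \frac{48}{13}} = 0 \cdot 2 \cdot \frac{48}{13} \frac{1}{- \frac{342}{13}} = 0 \cdot 2 \cdot \frac{48}{13} \left(- \frac{13}{342}\right) = 0 \left(- \frac{16}{57}\right) = 0$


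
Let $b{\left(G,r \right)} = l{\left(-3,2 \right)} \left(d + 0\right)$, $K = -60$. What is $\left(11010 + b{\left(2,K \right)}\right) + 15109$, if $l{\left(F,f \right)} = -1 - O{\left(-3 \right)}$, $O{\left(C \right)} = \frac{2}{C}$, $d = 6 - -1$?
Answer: $\frac{78350}{3} \approx 26117.0$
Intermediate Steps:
$d = 7$ ($d = 6 + 1 = 7$)
$l{\left(F,f \right)} = - \frac{1}{3}$ ($l{\left(F,f \right)} = -1 - \frac{2}{-3} = -1 - 2 \left(- \frac{1}{3}\right) = -1 - - \frac{2}{3} = -1 + \frac{2}{3} = - \frac{1}{3}$)
$b{\left(G,r \right)} = - \frac{7}{3}$ ($b{\left(G,r \right)} = - \frac{7 + 0}{3} = \left(- \frac{1}{3}\right) 7 = - \frac{7}{3}$)
$\left(11010 + b{\left(2,K \right)}\right) + 15109 = \left(11010 - \frac{7}{3}\right) + 15109 = \frac{33023}{3} + 15109 = \frac{78350}{3}$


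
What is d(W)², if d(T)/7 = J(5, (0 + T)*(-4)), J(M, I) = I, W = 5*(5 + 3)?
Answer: 1254400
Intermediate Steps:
W = 40 (W = 5*8 = 40)
d(T) = -28*T (d(T) = 7*((0 + T)*(-4)) = 7*(T*(-4)) = 7*(-4*T) = -28*T)
d(W)² = (-28*40)² = (-1120)² = 1254400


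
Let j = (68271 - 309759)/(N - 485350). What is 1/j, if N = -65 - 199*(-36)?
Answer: 17713/8944 ≈ 1.9804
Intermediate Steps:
N = 7099 (N = -65 + 7164 = 7099)
j = 8944/17713 (j = (68271 - 309759)/(7099 - 485350) = -241488/(-478251) = -241488*(-1/478251) = 8944/17713 ≈ 0.50494)
1/j = 1/(8944/17713) = 17713/8944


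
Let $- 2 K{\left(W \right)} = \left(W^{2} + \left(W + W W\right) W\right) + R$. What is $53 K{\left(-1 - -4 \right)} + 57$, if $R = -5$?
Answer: $-1003$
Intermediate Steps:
$K{\left(W \right)} = \frac{5}{2} - \frac{W^{2}}{2} - \frac{W \left(W + W^{2}\right)}{2}$ ($K{\left(W \right)} = - \frac{\left(W^{2} + \left(W + W W\right) W\right) - 5}{2} = - \frac{\left(W^{2} + \left(W + W^{2}\right) W\right) - 5}{2} = - \frac{\left(W^{2} + W \left(W + W^{2}\right)\right) - 5}{2} = - \frac{-5 + W^{2} + W \left(W + W^{2}\right)}{2} = \frac{5}{2} - \frac{W^{2}}{2} - \frac{W \left(W + W^{2}\right)}{2}$)
$53 K{\left(-1 - -4 \right)} + 57 = 53 \left(\frac{5}{2} - \left(-1 - -4\right)^{2} - \frac{\left(-1 - -4\right)^{3}}{2}\right) + 57 = 53 \left(\frac{5}{2} - \left(-1 + 4\right)^{2} - \frac{\left(-1 + 4\right)^{3}}{2}\right) + 57 = 53 \left(\frac{5}{2} - 3^{2} - \frac{3^{3}}{2}\right) + 57 = 53 \left(\frac{5}{2} - 9 - \frac{27}{2}\right) + 57 = 53 \left(-20\right) + 57 = -1060 + 57 = -1003$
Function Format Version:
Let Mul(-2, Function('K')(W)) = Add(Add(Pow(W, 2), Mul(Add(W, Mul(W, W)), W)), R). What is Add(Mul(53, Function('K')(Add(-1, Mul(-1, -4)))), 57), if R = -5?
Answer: -1003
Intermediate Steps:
Function('K')(W) = Add(Rational(5, 2), Mul(Rational(-1, 2), Pow(W, 2)), Mul(Rational(-1, 2), W, Add(W, Pow(W, 2)))) (Function('K')(W) = Mul(Rational(-1, 2), Add(Add(Pow(W, 2), Mul(Add(W, Mul(W, W)), W)), -5)) = Mul(Rational(-1, 2), Add(Add(Pow(W, 2), Mul(Add(W, Pow(W, 2)), W)), -5)) = Mul(Rational(-1, 2), Add(Add(Pow(W, 2), Mul(W, Add(W, Pow(W, 2)))), -5)) = Mul(Rational(-1, 2), Add(-5, Pow(W, 2), Mul(W, Add(W, Pow(W, 2))))) = Add(Rational(5, 2), Mul(Rational(-1, 2), Pow(W, 2)), Mul(Rational(-1, 2), W, Add(W, Pow(W, 2)))))
Add(Mul(53, Function('K')(Add(-1, Mul(-1, -4)))), 57) = Add(Mul(53, Add(Rational(5, 2), Mul(-1, Pow(Add(-1, Mul(-1, -4)), 2)), Mul(Rational(-1, 2), Pow(Add(-1, Mul(-1, -4)), 3)))), 57) = Add(Mul(53, Add(Rational(5, 2), Mul(-1, Pow(Add(-1, 4), 2)), Mul(Rational(-1, 2), Pow(Add(-1, 4), 3)))), 57) = Add(Mul(53, Add(Rational(5, 2), Mul(-1, Pow(3, 2)), Mul(Rational(-1, 2), Pow(3, 3)))), 57) = Add(Mul(53, Add(Rational(5, 2), Mul(-1, 9), Mul(Rational(-1, 2), 27))), 57) = Add(Mul(53, Add(Rational(5, 2), -9, Rational(-27, 2))), 57) = Add(Mul(53, -20), 57) = Add(-1060, 57) = -1003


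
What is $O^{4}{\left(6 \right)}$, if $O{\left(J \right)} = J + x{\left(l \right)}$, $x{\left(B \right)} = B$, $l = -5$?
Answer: $1$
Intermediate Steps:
$O{\left(J \right)} = -5 + J$ ($O{\left(J \right)} = J - 5 = -5 + J$)
$O^{4}{\left(6 \right)} = \left(-5 + 6\right)^{4} = 1^{4} = 1$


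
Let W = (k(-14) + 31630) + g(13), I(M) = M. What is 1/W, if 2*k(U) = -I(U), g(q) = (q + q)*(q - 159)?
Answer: 1/27841 ≈ 3.5918e-5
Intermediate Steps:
g(q) = 2*q*(-159 + q) (g(q) = (2*q)*(-159 + q) = 2*q*(-159 + q))
k(U) = -U/2 (k(U) = (-U)/2 = -U/2)
W = 27841 (W = (-1/2*(-14) + 31630) + 2*13*(-159 + 13) = (7 + 31630) + 2*13*(-146) = 31637 - 3796 = 27841)
1/W = 1/27841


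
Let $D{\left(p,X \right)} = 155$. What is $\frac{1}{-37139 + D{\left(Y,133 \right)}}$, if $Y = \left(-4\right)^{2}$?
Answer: $- \frac{1}{36984} \approx -2.7039 \cdot 10^{-5}$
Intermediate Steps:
$Y = 16$
$\frac{1}{-37139 + D{\left(Y,133 \right)}} = \frac{1}{-37139 + 155} = \frac{1}{-36984} = - \frac{1}{36984}$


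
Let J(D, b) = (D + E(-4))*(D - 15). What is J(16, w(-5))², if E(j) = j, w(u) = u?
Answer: 144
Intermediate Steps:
J(D, b) = (-15 + D)*(-4 + D) (J(D, b) = (D - 4)*(D - 15) = (-4 + D)*(-15 + D) = (-15 + D)*(-4 + D))
J(16, w(-5))² = (60 + 16² - 19*16)² = (60 + 256 - 304)² = 12² = 144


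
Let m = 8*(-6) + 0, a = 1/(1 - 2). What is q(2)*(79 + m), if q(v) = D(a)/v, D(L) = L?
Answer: -31/2 ≈ -15.500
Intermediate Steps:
a = -1 (a = 1/(-1) = -1)
m = -48 (m = -48 + 0 = -48)
q(v) = -1/v
q(2)*(79 + m) = (-1/2)*(79 - 48) = -1*1/2*31 = -1/2*31 = -31/2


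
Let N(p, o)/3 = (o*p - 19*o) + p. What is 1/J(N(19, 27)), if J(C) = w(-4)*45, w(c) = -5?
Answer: -1/225 ≈ -0.0044444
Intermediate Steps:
N(p, o) = -57*o + 3*p + 3*o*p (N(p, o) = 3*((o*p - 19*o) + p) = 3*((-19*o + o*p) + p) = 3*(p - 19*o + o*p) = -57*o + 3*p + 3*o*p)
J(C) = -225 (J(C) = -5*45 = -225)
1/J(N(19, 27)) = 1/(-225) = -1/225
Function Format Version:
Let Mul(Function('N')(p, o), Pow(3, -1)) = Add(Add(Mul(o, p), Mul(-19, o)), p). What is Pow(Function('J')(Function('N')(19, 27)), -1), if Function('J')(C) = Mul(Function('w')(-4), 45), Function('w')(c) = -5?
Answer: Rational(-1, 225) ≈ -0.0044444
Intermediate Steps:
Function('N')(p, o) = Add(Mul(-57, o), Mul(3, p), Mul(3, o, p)) (Function('N')(p, o) = Mul(3, Add(Add(Mul(o, p), Mul(-19, o)), p)) = Mul(3, Add(Add(Mul(-19, o), Mul(o, p)), p)) = Mul(3, Add(p, Mul(-19, o), Mul(o, p))) = Add(Mul(-57, o), Mul(3, p), Mul(3, o, p)))
Function('J')(C) = -225 (Function('J')(C) = Mul(-5, 45) = -225)
Pow(Function('J')(Function('N')(19, 27)), -1) = Pow(-225, -1) = Rational(-1, 225)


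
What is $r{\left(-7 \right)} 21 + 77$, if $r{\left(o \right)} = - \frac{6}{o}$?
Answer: $95$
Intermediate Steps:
$r{\left(-7 \right)} 21 + 77 = - \frac{6}{-7} \cdot 21 + 77 = \left(-6\right) \left(- \frac{1}{7}\right) 21 + 77 = \frac{6}{7} \cdot 21 + 77 = 18 + 77 = 95$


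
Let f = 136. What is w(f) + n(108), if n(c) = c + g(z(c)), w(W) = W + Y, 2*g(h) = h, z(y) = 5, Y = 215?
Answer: 923/2 ≈ 461.50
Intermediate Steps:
g(h) = h/2
w(W) = 215 + W (w(W) = W + 215 = 215 + W)
n(c) = 5/2 + c (n(c) = c + (1/2)*5 = c + 5/2 = 5/2 + c)
w(f) + n(108) = (215 + 136) + (5/2 + 108) = 351 + 221/2 = 923/2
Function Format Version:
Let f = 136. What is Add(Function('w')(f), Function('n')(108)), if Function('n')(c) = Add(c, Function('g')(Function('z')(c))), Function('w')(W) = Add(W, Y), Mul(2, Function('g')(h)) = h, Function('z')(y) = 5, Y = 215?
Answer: Rational(923, 2) ≈ 461.50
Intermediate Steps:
Function('g')(h) = Mul(Rational(1, 2), h)
Function('w')(W) = Add(215, W) (Function('w')(W) = Add(W, 215) = Add(215, W))
Function('n')(c) = Add(Rational(5, 2), c) (Function('n')(c) = Add(c, Mul(Rational(1, 2), 5)) = Add(c, Rational(5, 2)) = Add(Rational(5, 2), c))
Add(Function('w')(f), Function('n')(108)) = Add(Add(215, 136), Add(Rational(5, 2), 108)) = Add(351, Rational(221, 2)) = Rational(923, 2)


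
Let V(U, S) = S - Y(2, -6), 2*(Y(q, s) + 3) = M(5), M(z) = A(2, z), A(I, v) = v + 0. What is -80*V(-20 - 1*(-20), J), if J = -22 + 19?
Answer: 200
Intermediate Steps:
J = -3
A(I, v) = v
M(z) = z
Y(q, s) = -½ (Y(q, s) = -3 + (½)*5 = -3 + 5/2 = -½)
V(U, S) = ½ + S (V(U, S) = S - 1*(-½) = S + ½ = ½ + S)
-80*V(-20 - 1*(-20), J) = -80*(½ - 3) = -80*(-5/2) = 200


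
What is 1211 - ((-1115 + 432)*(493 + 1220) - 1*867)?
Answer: 1172057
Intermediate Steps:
1211 - ((-1115 + 432)*(493 + 1220) - 1*867) = 1211 - (-683*1713 - 867) = 1211 - (-1169979 - 867) = 1211 - 1*(-1170846) = 1211 + 1170846 = 1172057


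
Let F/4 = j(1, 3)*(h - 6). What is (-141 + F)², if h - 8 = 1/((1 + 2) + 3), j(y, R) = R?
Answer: 13225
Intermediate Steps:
h = 49/6 (h = 8 + 1/((1 + 2) + 3) = 8 + 1/(3 + 3) = 8 + 1/6 = 8 + ⅙ = 49/6 ≈ 8.1667)
F = 26 (F = 4*(3*(49/6 - 6)) = 4*(3*(13/6)) = 4*(13/2) = 26)
(-141 + F)² = (-141 + 26)² = (-115)² = 13225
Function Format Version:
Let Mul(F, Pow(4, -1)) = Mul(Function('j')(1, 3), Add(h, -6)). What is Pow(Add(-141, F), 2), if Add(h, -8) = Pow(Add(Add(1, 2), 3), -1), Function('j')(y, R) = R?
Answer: 13225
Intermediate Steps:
h = Rational(49, 6) (h = Add(8, Pow(Add(Add(1, 2), 3), -1)) = Add(8, Pow(Add(3, 3), -1)) = Add(8, Pow(6, -1)) = Add(8, Rational(1, 6)) = Rational(49, 6) ≈ 8.1667)
F = 26 (F = Mul(4, Mul(3, Add(Rational(49, 6), -6))) = Mul(4, Mul(3, Rational(13, 6))) = Mul(4, Rational(13, 2)) = 26)
Pow(Add(-141, F), 2) = Pow(Add(-141, 26), 2) = Pow(-115, 2) = 13225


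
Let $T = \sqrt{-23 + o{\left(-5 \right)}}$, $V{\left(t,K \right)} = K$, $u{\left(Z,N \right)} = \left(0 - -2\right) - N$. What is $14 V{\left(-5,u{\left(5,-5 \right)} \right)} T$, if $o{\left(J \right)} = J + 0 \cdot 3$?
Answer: $196 i \sqrt{7} \approx 518.57 i$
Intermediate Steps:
$u{\left(Z,N \right)} = 2 - N$ ($u{\left(Z,N \right)} = \left(0 + 2\right) - N = 2 - N$)
$o{\left(J \right)} = J$ ($o{\left(J \right)} = J + 0 = J$)
$T = 2 i \sqrt{7}$ ($T = \sqrt{-23 - 5} = \sqrt{-28} = 2 i \sqrt{7} \approx 5.2915 i$)
$14 V{\left(-5,u{\left(5,-5 \right)} \right)} T = 14 \left(2 - -5\right) 2 i \sqrt{7} = 14 \left(2 + 5\right) 2 i \sqrt{7} = 14 \cdot 7 \cdot 2 i \sqrt{7} = 98 \cdot 2 i \sqrt{7} = 196 i \sqrt{7}$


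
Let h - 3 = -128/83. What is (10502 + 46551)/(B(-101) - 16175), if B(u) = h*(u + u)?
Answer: -4735399/1366967 ≈ -3.4642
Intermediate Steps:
h = 121/83 (h = 3 - 128/83 = 121/83 ≈ 1.4578)
B(u) = 242*u/83 (B(u) = 121*(u + u)/83 = 121*(2*u)/83 = 242*u/83)
(10502 + 46551)/(B(-101) - 16175) = (10502 + 46551)/((242/83)*(-101) - 16175) = 57053/(-24442/83 - 16175) = 57053/(-1366967/83) = 57053*(-83/1366967) = -4735399/1366967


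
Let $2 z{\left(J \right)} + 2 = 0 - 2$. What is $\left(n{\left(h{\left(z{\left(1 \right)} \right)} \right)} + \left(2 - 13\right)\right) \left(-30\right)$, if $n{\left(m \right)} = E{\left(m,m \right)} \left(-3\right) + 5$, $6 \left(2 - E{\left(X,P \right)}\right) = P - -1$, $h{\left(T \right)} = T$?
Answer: $375$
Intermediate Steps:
$z{\left(J \right)} = -2$ ($z{\left(J \right)} = -1 + \frac{0 - 2}{2} = -1 + \frac{1}{2} \left(-2\right) = -1 - 1 = -2$)
$E{\left(X,P \right)} = \frac{11}{6} - \frac{P}{6}$ ($E{\left(X,P \right)} = 2 - \frac{P - -1}{6} = 2 - \frac{P + 1}{6} = 2 - \frac{1 + P}{6} = 2 - \left(\frac{1}{6} + \frac{P}{6}\right) = \frac{11}{6} - \frac{P}{6}$)
$n{\left(m \right)} = - \frac{1}{2} + \frac{m}{2}$ ($n{\left(m \right)} = \left(\frac{11}{6} - \frac{m}{6}\right) \left(-3\right) + 5 = \left(- \frac{11}{2} + \frac{m}{2}\right) + 5 = - \frac{1}{2} + \frac{m}{2}$)
$\left(n{\left(h{\left(z{\left(1 \right)} \right)} \right)} + \left(2 - 13\right)\right) \left(-30\right) = \left(\left(- \frac{1}{2} + \frac{1}{2} \left(-2\right)\right) + \left(2 - 13\right)\right) \left(-30\right) = \left(\left(- \frac{1}{2} - 1\right) - 11\right) \left(-30\right) = \left(- \frac{3}{2} - 11\right) \left(-30\right) = \left(- \frac{25}{2}\right) \left(-30\right) = 375$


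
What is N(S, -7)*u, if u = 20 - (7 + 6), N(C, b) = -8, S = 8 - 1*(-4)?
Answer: -56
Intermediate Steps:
S = 12 (S = 8 + 4 = 12)
u = 7 (u = 20 - 1*13 = 20 - 13 = 7)
N(S, -7)*u = -8*7 = -56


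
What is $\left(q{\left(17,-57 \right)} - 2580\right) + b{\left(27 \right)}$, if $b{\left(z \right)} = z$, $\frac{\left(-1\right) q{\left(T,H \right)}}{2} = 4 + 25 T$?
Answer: $-3411$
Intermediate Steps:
$q{\left(T,H \right)} = -8 - 50 T$ ($q{\left(T,H \right)} = - 2 \left(4 + 25 T\right) = -8 - 50 T$)
$\left(q{\left(17,-57 \right)} - 2580\right) + b{\left(27 \right)} = \left(\left(-8 - 850\right) - 2580\right) + 27 = \left(-858 - 2580\right) + 27 = -3438 + 27 = -3411$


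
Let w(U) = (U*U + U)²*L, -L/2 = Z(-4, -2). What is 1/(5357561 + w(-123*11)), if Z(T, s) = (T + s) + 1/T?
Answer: 1/41827224276761 ≈ 2.3908e-14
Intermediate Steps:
Z(T, s) = T + s + 1/T
L = 25/2 (L = -2*(-4 - 2 + 1/(-4)) = -2*(-4 - 2 - ¼) = -2*(-25/4) = 25/2 ≈ 12.500)
w(U) = 25*(U + U²)²/2 (w(U) = (U*U + U)²*(25/2) = (U² + U)²*(25/2) = (U + U²)²*(25/2) = 25*(U + U²)²/2)
1/(5357561 + w(-123*11)) = 1/(5357561 + 25*(-123*11)²*(1 - 123*11)²/2) = 1/(5357561 + (25/2)*(-1353)²*(1 - 1353)²) = 1/(5357561 + (25/2)*1830609*(-1352)²) = 1/(5357561 + (25/2)*1830609*1827904) = 1/(5357561 + 41827218919200) = 1/41827224276761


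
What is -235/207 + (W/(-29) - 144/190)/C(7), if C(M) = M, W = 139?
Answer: -7697626/3991995 ≈ -1.9283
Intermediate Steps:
-235/207 + (W/(-29) - 144/190)/C(7) = -235/207 + (139/(-29) - 144/190)/7 = -235*1/207 + (139*(-1/29) - 144*1/190)*(⅐) = -235/207 + (-139/29 - 72/95)*(⅐) = -235/207 - 15293/2755*⅐ = -235/207 - 15293/19285 = -7697626/3991995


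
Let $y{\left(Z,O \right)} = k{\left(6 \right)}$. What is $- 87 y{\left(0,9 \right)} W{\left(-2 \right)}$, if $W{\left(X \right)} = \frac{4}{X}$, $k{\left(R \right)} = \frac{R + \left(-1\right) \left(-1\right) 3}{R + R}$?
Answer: $\frac{261}{2} \approx 130.5$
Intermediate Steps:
$k{\left(R \right)} = \frac{3 + R}{2 R}$ ($k{\left(R \right)} = \frac{R + 1 \cdot 3}{2 R} = \left(R + 3\right) \frac{1}{2 R} = \left(3 + R\right) \frac{1}{2 R} = \frac{3 + R}{2 R}$)
$y{\left(Z,O \right)} = \frac{3}{4}$ ($y{\left(Z,O \right)} = \frac{3 + 6}{2 \cdot 6} = \frac{1}{2} \cdot \frac{1}{6} \cdot 9 = \frac{3}{4}$)
$- 87 y{\left(0,9 \right)} W{\left(-2 \right)} = \left(-87\right) \frac{3}{4} \frac{4}{-2} = - \frac{261 \cdot 4 \left(- \frac{1}{2}\right)}{4} = \left(- \frac{261}{4}\right) \left(-2\right) = \frac{261}{2}$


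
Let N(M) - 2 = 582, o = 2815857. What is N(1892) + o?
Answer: 2816441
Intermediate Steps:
N(M) = 584 (N(M) = 2 + 582 = 584)
N(1892) + o = 584 + 2815857 = 2816441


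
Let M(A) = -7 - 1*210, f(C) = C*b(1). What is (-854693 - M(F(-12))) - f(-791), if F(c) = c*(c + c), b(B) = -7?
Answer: -860013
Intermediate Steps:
F(c) = 2*c**2 (F(c) = c*(2*c) = 2*c**2)
f(C) = -7*C (f(C) = C*(-7) = -7*C)
M(A) = -217 (M(A) = -7 - 210 = -217)
(-854693 - M(F(-12))) - f(-791) = (-854693 - 1*(-217)) - (-7)*(-791) = (-854693 + 217) - 1*5537 = -854476 - 5537 = -860013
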